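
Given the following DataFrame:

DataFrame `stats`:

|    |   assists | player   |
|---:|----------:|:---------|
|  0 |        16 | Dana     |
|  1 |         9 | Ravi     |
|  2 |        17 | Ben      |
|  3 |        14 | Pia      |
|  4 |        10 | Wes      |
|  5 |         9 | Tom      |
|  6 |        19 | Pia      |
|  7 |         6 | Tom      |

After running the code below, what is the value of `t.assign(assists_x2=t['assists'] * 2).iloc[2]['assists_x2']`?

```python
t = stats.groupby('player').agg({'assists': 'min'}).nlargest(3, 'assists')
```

group by player, min of assists:
        assists
player         
Ben          17
Dana         16
Pia          14
Ravi          9
Tom           6
Wes          10
take 3 rows with largest assists:
        assists
player         
Ben          17
Dana         16
Pia          14
add column assists_x2 = t['assists'] * 2:
        assists  assists_x2
player                     
Ben          17          34
Dana         16          32
Pia          14          28

28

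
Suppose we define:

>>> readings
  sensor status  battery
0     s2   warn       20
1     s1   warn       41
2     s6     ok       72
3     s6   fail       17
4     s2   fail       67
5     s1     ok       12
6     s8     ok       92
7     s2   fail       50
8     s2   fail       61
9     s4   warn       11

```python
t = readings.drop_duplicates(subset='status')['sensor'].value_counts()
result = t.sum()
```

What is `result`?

3

drop duplicate status (keep=first):
  sensor status  battery
0     s2   warn       20
2     s6     ok       72
3     s6   fail       17
value_counts of sensor:
sensor
s6    2
s2    1
Name: count, dtype: int64
Then the sum of the resulting series: 3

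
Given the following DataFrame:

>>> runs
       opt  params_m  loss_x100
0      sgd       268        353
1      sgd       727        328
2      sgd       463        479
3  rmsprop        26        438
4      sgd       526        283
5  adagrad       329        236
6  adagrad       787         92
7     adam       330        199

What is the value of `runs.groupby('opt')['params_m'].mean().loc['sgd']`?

group by opt, mean of params_m:
opt
adagrad    558.0
adam       330.0
rmsprop     26.0
sgd        496.0
Name: params_m, dtype: float64

496.0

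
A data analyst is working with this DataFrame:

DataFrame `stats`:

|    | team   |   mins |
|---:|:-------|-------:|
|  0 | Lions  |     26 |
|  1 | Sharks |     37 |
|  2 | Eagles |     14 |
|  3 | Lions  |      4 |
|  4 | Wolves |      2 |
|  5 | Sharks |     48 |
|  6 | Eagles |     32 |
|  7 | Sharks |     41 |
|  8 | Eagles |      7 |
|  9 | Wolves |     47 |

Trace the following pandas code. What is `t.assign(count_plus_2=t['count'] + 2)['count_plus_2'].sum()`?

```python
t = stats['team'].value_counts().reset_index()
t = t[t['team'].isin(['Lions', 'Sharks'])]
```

9

value_counts of team:
team
Sharks    3
Eagles    3
Lions     2
Wolves    2
Name: count, dtype: int64
reset_index():
     team  count
0  Sharks      3
1  Eagles      3
2   Lions      2
3  Wolves      2
filter rows where team in ['Lions', 'Sharks']:
     team  count
0  Sharks      3
2   Lions      2
add column count_plus_2 = t['count'] + 2:
     team  count  count_plus_2
0  Sharks      3             5
2   Lions      2             4
The sum of column 'count_plus_2' is 9.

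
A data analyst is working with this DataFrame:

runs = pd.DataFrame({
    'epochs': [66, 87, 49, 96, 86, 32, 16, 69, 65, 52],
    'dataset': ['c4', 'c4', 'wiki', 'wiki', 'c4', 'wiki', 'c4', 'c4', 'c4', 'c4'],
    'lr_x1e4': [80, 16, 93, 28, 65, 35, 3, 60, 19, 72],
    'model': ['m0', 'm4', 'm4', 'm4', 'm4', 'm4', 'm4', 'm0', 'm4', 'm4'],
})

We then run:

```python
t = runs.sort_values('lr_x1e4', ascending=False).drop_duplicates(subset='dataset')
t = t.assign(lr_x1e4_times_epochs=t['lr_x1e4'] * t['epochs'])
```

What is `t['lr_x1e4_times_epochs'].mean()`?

sort by lr_x1e4 descending:
   epochs dataset  lr_x1e4 model
2      49    wiki       93    m4
0      66      c4       80    m0
9      52      c4       72    m4
4      86      c4       65    m4
7      69      c4       60    m0
5      32    wiki       35    m4
3      96    wiki       28    m4
8      65      c4       19    m4
1      87      c4       16    m4
6      16      c4        3    m4
drop duplicate dataset (keep=first):
   epochs dataset  lr_x1e4 model
2      49    wiki       93    m4
0      66      c4       80    m0
add column lr_x1e4_times_epochs = t['lr_x1e4'] * t['epochs']:
   epochs dataset  lr_x1e4 model  lr_x1e4_times_epochs
2      49    wiki       93    m4                  4557
0      66      c4       80    m0                  5280

4918.5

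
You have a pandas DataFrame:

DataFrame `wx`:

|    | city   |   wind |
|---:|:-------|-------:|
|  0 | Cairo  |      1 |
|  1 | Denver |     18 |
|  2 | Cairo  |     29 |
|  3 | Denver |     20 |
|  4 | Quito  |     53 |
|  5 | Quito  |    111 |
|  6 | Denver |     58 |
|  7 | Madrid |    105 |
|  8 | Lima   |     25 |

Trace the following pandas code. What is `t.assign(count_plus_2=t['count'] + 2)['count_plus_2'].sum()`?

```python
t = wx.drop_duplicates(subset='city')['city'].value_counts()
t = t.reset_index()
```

drop duplicate city (keep=first):
     city  wind
0   Cairo     1
1  Denver    18
4   Quito    53
7  Madrid   105
8    Lima    25
value_counts of city:
city
Cairo     1
Denver    1
Quito     1
Madrid    1
Lima      1
Name: count, dtype: int64
reset_index():
     city  count
0   Cairo      1
1  Denver      1
2   Quito      1
3  Madrid      1
4    Lima      1
add column count_plus_2 = t['count'] + 2:
     city  count  count_plus_2
0   Cairo      1             3
1  Denver      1             3
2   Quito      1             3
3  Madrid      1             3
4    Lima      1             3
Hence 15.

15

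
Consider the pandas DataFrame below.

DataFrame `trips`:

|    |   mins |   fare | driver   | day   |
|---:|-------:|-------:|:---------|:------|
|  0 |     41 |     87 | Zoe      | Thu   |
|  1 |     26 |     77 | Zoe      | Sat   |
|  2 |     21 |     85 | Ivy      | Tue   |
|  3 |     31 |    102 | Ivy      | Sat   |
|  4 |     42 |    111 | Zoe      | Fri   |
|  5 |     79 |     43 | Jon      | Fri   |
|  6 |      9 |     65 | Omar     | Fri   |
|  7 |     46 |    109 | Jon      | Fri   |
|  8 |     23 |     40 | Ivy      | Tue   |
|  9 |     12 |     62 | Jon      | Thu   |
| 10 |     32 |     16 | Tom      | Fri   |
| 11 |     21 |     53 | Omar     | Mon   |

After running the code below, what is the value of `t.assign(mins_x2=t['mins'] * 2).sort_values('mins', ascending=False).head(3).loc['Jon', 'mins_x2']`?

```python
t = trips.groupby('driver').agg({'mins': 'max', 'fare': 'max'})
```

158

group by driver: max(mins), max(fare):
        mins  fare
driver            
Ivy       31   102
Jon       79   109
Omar      21    65
Tom       32    16
Zoe       42   111
add column mins_x2 = t['mins'] * 2:
        mins  fare  mins_x2
driver                     
Ivy       31   102       62
Jon       79   109      158
Omar      21    65       42
Tom       32    16       64
Zoe       42   111       84
sort by mins descending:
        mins  fare  mins_x2
driver                     
Jon       79   109      158
Zoe       42   111       84
Tom       32    16       64
Ivy       31   102       62
Omar      21    65       42
take first 3 rows:
        mins  fare  mins_x2
driver                     
Jon       79   109      158
Zoe       42   111       84
Tom       32    16       64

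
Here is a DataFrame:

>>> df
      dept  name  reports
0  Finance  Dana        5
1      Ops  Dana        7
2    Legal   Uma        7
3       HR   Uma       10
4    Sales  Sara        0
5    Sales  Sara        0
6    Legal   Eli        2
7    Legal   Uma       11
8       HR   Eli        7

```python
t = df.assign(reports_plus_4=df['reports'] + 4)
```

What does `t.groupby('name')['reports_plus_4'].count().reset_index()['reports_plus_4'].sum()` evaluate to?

9

add column reports_plus_4 = df['reports'] + 4:
      dept  name  reports  reports_plus_4
0  Finance  Dana        5               9
1      Ops  Dana        7              11
2    Legal   Uma        7              11
3       HR   Uma       10              14
4    Sales  Sara        0               4
5    Sales  Sara        0               4
6    Legal   Eli        2               6
7    Legal   Uma       11              15
8       HR   Eli        7              11
group by name, count of reports_plus_4:
name
Dana    2
Eli     2
Sara    2
Uma     3
Name: reports_plus_4, dtype: int64
reset_index():
   name  reports_plus_4
0  Dana               2
1   Eli               2
2  Sara               2
3   Uma               3
So sum() = 9.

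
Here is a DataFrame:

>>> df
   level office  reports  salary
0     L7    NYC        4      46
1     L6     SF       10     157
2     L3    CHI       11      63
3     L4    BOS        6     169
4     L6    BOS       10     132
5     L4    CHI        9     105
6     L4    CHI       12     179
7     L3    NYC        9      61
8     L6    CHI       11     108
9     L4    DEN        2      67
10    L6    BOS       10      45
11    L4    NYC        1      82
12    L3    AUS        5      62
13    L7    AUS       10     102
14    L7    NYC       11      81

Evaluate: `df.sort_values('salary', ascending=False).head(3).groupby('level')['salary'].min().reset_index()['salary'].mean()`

163.0

sort by salary descending:
   level office  reports  salary
6     L4    CHI       12     179
3     L4    BOS        6     169
1     L6     SF       10     157
4     L6    BOS       10     132
8     L6    CHI       11     108
5     L4    CHI        9     105
13    L7    AUS       10     102
11    L4    NYC        1      82
14    L7    NYC       11      81
9     L4    DEN        2      67
2     L3    CHI       11      63
12    L3    AUS        5      62
7     L3    NYC        9      61
0     L7    NYC        4      46
10    L6    BOS       10      45
take first 3 rows:
  level office  reports  salary
6    L4    CHI       12     179
3    L4    BOS        6     169
1    L6     SF       10     157
group by level, min of salary:
level
L4    169
L6    157
Name: salary, dtype: int64
reset_index():
  level  salary
0    L4     169
1    L6     157
Then the mean of column 'salary': 163.0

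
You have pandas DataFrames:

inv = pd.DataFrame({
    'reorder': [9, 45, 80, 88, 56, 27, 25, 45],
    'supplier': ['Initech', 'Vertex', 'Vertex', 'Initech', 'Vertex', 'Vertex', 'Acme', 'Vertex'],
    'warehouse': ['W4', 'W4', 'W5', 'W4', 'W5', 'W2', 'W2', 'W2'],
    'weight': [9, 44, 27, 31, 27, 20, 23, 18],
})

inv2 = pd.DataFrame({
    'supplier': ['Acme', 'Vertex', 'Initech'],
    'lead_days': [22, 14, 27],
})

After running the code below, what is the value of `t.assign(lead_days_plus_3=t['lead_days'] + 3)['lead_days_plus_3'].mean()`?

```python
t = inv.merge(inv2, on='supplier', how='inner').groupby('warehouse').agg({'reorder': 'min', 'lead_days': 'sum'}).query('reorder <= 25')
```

62.0

merge on 'supplier' (how='inner') → 8 rows:
   reorder supplier warehouse  weight  lead_days
0        9  Initech        W4       9         27
1       45   Vertex        W4      44         14
2       80   Vertex        W5      27         14
3       88  Initech        W4      31         27
4       56   Vertex        W5      27         14
5       27   Vertex        W2      20         14
6       25     Acme        W2      23         22
7       45   Vertex        W2      18         14
group by warehouse: min(reorder), sum(lead_days):
           reorder  lead_days
warehouse                    
W2              25         50
W4               9         68
W5              56         28
filter rows where reorder <= 25:
           reorder  lead_days
warehouse                    
W2              25         50
W4               9         68
add column lead_days_plus_3 = t['lead_days'] + 3:
           reorder  lead_days  lead_days_plus_3
warehouse                                      
W2              25         50                53
W4               9         68                71
The mean of column 'lead_days_plus_3' is 62.0.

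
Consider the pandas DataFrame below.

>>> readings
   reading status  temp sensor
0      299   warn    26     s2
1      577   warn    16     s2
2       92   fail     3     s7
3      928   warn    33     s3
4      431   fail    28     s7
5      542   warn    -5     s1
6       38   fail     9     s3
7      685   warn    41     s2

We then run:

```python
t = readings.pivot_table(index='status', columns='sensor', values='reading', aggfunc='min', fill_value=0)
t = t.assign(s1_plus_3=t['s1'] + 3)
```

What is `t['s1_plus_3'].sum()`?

pivot: rows=status, cols=sensor, min(reading):
sensor   s1   s2   s3  s7
status                   
fail      0    0   38  92
warn    542  299  928   0
add column s1_plus_3 = t['s1'] + 3:
sensor   s1   s2   s3  s7  s1_plus_3
status                              
fail      0    0   38  92          3
warn    542  299  928   0        545

548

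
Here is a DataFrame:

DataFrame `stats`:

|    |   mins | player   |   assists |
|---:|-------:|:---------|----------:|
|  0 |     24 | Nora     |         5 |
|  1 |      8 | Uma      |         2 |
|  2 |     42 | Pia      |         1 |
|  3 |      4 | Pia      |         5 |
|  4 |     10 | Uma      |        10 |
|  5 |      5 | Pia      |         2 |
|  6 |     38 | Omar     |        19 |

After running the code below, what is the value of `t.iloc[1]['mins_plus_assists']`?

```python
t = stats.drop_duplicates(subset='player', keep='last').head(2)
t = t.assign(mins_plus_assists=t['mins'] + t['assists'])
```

20

drop duplicate player (keep=last):
   mins player  assists
0    24   Nora        5
4    10    Uma       10
5     5    Pia        2
6    38   Omar       19
take first 2 rows:
   mins player  assists
0    24   Nora        5
4    10    Uma       10
add column mins_plus_assists = t['mins'] + t['assists']:
   mins player  assists  mins_plus_assists
0    24   Nora        5                 29
4    10    Uma       10                 20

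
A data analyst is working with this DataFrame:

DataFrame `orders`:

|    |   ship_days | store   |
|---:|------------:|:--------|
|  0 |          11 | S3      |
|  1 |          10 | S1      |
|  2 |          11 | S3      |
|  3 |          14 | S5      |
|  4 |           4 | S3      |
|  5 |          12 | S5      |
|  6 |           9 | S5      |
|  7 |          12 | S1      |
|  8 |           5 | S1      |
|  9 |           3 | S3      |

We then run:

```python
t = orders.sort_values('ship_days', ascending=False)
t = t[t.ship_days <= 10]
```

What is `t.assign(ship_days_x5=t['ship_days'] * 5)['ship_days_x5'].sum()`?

sort by ship_days descending:
   ship_days store
3         14    S5
5         12    S5
7         12    S1
0         11    S3
2         11    S3
1         10    S1
6          9    S5
8          5    S1
4          4    S3
9          3    S3
filter rows where ship_days <= 10:
   ship_days store
1         10    S1
6          9    S5
8          5    S1
4          4    S3
9          3    S3
add column ship_days_x5 = t['ship_days'] * 5:
   ship_days store  ship_days_x5
1         10    S1            50
6          9    S5            45
8          5    S1            25
4          4    S3            20
9          3    S3            15

155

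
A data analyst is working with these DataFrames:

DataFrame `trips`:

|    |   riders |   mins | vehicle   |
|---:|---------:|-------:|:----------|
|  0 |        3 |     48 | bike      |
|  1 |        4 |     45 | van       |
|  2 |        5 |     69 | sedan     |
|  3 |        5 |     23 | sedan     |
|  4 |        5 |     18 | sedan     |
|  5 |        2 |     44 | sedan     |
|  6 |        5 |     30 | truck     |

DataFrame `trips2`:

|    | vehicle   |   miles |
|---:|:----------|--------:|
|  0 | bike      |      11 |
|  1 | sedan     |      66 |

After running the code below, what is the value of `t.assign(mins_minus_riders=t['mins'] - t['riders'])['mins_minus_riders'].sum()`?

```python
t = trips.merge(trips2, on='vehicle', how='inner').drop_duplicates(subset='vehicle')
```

109

merge on 'vehicle' (how='inner') → 5 rows:
   riders  mins vehicle  miles
0       3    48    bike     11
1       5    69   sedan     66
2       5    23   sedan     66
3       5    18   sedan     66
4       2    44   sedan     66
drop duplicate vehicle (keep=first):
   riders  mins vehicle  miles
0       3    48    bike     11
1       5    69   sedan     66
add column mins_minus_riders = t['mins'] - t['riders']:
   riders  mins vehicle  miles  mins_minus_riders
0       3    48    bike     11                 45
1       5    69   sedan     66                 64
Taking the sum of column 'mins_minus_riders' gives 109.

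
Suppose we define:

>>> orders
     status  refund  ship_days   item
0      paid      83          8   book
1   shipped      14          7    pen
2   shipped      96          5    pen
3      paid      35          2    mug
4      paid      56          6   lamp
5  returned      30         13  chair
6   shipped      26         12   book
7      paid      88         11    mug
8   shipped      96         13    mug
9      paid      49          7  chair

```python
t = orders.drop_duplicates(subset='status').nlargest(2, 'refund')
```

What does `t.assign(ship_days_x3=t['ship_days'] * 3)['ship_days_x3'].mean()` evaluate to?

31.5

drop duplicate status (keep=first):
     status  refund  ship_days   item
0      paid      83          8   book
1   shipped      14          7    pen
5  returned      30         13  chair
take 2 rows with largest refund:
     status  refund  ship_days   item
0      paid      83          8   book
5  returned      30         13  chair
add column ship_days_x3 = t['ship_days'] * 3:
     status  refund  ship_days   item  ship_days_x3
0      paid      83          8   book            24
5  returned      30         13  chair            39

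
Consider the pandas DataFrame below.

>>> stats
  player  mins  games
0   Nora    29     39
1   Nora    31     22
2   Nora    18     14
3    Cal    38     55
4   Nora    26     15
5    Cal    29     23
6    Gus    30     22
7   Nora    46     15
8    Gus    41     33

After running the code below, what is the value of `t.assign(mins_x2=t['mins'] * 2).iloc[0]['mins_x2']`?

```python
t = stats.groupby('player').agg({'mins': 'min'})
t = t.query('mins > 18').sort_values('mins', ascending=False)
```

group by player, min of mins:
        mins
player      
Cal       29
Gus       30
Nora      18
filter rows where mins > 18:
        mins
player      
Cal       29
Gus       30
sort by mins descending:
        mins
player      
Gus       30
Cal       29
add column mins_x2 = t['mins'] * 2:
        mins  mins_x2
player               
Gus       30       60
Cal       29       58
Taking the value at position 0, column 'mins_x2' gives 60.

60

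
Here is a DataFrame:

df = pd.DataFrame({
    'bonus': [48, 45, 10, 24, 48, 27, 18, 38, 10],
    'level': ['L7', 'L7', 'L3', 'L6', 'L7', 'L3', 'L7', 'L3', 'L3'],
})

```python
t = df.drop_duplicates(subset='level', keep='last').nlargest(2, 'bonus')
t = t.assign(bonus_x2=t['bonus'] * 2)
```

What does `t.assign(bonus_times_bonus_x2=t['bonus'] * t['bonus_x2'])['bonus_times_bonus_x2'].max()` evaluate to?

1152

drop duplicate level (keep=last):
   bonus level
3     24    L6
6     18    L7
8     10    L3
take 2 rows with largest bonus:
   bonus level
3     24    L6
6     18    L7
add column bonus_x2 = t['bonus'] * 2:
   bonus level  bonus_x2
3     24    L6        48
6     18    L7        36
add column bonus_times_bonus_x2 = t['bonus'] * t['bonus_x2']:
   bonus level  bonus_x2  bonus_times_bonus_x2
3     24    L6        48                  1152
6     18    L7        36                   648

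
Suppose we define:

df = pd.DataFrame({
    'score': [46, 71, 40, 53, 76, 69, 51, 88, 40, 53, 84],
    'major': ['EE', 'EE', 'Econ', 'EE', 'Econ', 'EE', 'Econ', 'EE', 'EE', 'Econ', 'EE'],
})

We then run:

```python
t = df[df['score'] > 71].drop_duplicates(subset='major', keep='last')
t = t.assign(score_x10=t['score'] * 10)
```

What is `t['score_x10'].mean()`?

800.0

filter rows where score > 71:
    score major
4      76  Econ
7      88    EE
10     84    EE
drop duplicate major (keep=last):
    score major
4      76  Econ
10     84    EE
add column score_x10 = t['score'] * 10:
    score major  score_x10
4      76  Econ        760
10     84    EE        840
The mean of column 'score_x10' is 800.0.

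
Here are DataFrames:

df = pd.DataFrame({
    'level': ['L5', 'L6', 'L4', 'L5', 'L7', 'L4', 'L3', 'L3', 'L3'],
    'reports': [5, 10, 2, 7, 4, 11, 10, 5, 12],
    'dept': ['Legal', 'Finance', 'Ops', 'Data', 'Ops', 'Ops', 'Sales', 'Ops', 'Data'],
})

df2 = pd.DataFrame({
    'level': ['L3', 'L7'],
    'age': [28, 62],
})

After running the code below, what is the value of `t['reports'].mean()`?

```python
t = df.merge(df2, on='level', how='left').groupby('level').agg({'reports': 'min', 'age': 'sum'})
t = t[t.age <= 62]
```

5.25

merge on 'level' (how='left') → 9 rows:
  level  reports     dept   age
0    L5        5    Legal   NaN
1    L6       10  Finance   NaN
2    L4        2      Ops   NaN
3    L5        7     Data   NaN
4    L7        4      Ops  62.0
5    L4       11      Ops   NaN
6    L3       10    Sales  28.0
7    L3        5      Ops  28.0
8    L3       12     Data  28.0
group by level: min(reports), sum(age):
       reports   age
level               
L3           5  84.0
L4           2   0.0
L5           5   0.0
L6          10   0.0
L7           4  62.0
filter rows where age <= 62:
       reports   age
level               
L4           2   0.0
L5           5   0.0
L6          10   0.0
L7           4  62.0
Then the mean of column 'reports': 5.25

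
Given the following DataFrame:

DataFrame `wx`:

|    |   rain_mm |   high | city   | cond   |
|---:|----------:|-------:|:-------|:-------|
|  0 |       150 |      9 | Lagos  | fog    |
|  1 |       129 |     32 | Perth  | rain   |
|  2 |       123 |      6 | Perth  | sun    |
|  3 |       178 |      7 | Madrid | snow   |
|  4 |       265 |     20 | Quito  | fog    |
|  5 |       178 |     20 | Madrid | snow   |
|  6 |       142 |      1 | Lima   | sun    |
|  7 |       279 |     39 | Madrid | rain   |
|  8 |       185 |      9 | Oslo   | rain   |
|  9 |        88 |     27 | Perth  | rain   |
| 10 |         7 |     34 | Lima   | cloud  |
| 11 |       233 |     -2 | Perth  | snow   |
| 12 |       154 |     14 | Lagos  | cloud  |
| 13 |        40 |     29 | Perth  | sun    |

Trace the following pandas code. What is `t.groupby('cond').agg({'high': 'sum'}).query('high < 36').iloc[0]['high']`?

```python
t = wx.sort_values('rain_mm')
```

sort by rain_mm:
    rain_mm  high    city   cond
10        7    34    Lima  cloud
13       40    29   Perth    sun
9        88    27   Perth   rain
2       123     6   Perth    sun
1       129    32   Perth   rain
6       142     1    Lima    sun
0       150     9   Lagos    fog
12      154    14   Lagos  cloud
3       178     7  Madrid   snow
5       178    20  Madrid   snow
8       185     9    Oslo   rain
11      233    -2   Perth   snow
4       265    20   Quito    fog
7       279    39  Madrid   rain
group by cond, sum of high:
       high
cond       
cloud    48
fog      29
rain    107
snow     25
sun      36
filter rows where high < 36:
      high
cond      
fog     29
snow    25

29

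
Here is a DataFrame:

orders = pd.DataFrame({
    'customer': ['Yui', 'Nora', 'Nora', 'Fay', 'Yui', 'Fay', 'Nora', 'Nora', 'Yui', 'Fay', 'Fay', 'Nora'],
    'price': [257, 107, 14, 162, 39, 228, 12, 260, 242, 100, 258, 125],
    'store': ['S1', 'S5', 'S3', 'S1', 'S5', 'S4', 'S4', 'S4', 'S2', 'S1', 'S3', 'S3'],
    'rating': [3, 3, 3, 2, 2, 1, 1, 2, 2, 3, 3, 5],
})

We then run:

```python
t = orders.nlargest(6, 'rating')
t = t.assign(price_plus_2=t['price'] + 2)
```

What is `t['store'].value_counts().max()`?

3

take 6 rows with largest rating:
   customer  price store  rating
11     Nora    125    S3       5
0       Yui    257    S1       3
1      Nora    107    S5       3
2      Nora     14    S3       3
9       Fay    100    S1       3
10      Fay    258    S3       3
add column price_plus_2 = t['price'] + 2:
   customer  price store  rating  price_plus_2
11     Nora    125    S3       5           127
0       Yui    257    S1       3           259
1      Nora    107    S5       3           109
2      Nora     14    S3       3            16
9       Fay    100    S1       3           102
10      Fay    258    S3       3           260
value_counts of store:
store
S3    3
S1    2
S5    1
Name: count, dtype: int64
Then the max of the resulting series: 3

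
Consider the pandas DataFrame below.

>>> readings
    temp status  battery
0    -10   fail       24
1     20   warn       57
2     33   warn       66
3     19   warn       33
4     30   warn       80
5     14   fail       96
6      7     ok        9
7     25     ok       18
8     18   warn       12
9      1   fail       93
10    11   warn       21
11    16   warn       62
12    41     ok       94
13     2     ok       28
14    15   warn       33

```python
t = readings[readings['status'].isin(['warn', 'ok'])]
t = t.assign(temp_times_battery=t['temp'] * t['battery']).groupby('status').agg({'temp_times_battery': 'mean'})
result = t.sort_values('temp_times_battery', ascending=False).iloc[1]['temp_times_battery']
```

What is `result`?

1034.875

filter rows where status in ['warn', 'ok']:
    temp status  battery
1     20   warn       57
2     33   warn       66
3     19   warn       33
4     30   warn       80
6      7     ok        9
7     25     ok       18
8     18   warn       12
10    11   warn       21
11    16   warn       62
12    41     ok       94
13     2     ok       28
14    15   warn       33
add column temp_times_battery = t['temp'] * t['battery']:
    temp status  battery  temp_times_battery
1     20   warn       57                1140
2     33   warn       66                2178
3     19   warn       33                 627
4     30   warn       80                2400
6      7     ok        9                  63
7     25     ok       18                 450
8     18   warn       12                 216
10    11   warn       21                 231
11    16   warn       62                 992
12    41     ok       94                3854
13     2     ok       28                  56
14    15   warn       33                 495
group by status, mean of temp_times_battery:
        temp_times_battery
status                    
ok                1105.750
warn              1034.875
sort by temp_times_battery descending:
        temp_times_battery
status                    
ok                1105.750
warn              1034.875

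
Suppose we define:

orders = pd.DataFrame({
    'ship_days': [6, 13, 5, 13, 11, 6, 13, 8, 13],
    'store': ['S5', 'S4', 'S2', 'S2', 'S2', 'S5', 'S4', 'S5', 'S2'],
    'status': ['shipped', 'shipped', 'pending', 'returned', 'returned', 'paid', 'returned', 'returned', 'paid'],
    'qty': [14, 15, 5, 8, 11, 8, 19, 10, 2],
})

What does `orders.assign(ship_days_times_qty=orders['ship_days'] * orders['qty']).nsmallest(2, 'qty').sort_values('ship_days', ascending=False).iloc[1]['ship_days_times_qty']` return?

add column ship_days_times_qty = orders['ship_days'] * orders['qty']:
   ship_days store    status  qty  ship_days_times_qty
0          6    S5   shipped   14                   84
1         13    S4   shipped   15                  195
2          5    S2   pending    5                   25
3         13    S2  returned    8                  104
4         11    S2  returned   11                  121
5          6    S5      paid    8                   48
6         13    S4  returned   19                  247
7          8    S5  returned   10                   80
8         13    S2      paid    2                   26
take 2 rows with smallest qty:
   ship_days store   status  qty  ship_days_times_qty
8         13    S2     paid    2                   26
2          5    S2  pending    5                   25
sort by ship_days descending:
   ship_days store   status  qty  ship_days_times_qty
8         13    S2     paid    2                   26
2          5    S2  pending    5                   25
Finally, value at position 1, column 'ship_days_times_qty' = 25.

25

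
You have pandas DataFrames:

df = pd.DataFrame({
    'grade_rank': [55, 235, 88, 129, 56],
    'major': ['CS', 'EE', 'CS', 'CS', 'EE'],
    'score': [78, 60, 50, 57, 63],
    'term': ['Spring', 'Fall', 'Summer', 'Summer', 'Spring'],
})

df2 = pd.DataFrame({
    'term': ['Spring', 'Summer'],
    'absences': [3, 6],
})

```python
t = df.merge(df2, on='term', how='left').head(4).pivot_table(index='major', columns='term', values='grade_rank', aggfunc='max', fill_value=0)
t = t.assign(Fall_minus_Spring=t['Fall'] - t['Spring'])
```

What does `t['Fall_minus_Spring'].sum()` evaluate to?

merge on 'term' (how='left') → 5 rows:
   grade_rank major  score    term  absences
0          55    CS     78  Spring       3.0
1         235    EE     60    Fall       NaN
2          88    CS     50  Summer       6.0
3         129    CS     57  Summer       6.0
4          56    EE     63  Spring       3.0
take first 4 rows:
   grade_rank major  score    term  absences
0          55    CS     78  Spring       3.0
1         235    EE     60    Fall       NaN
2          88    CS     50  Summer       6.0
3         129    CS     57  Summer       6.0
pivot: rows=major, cols=term, max(grade_rank):
term   Fall  Spring  Summer
major                      
CS        0      55     129
EE      235       0       0
add column Fall_minus_Spring = t['Fall'] - t['Spring']:
term   Fall  Spring  Summer  Fall_minus_Spring
major                                         
CS        0      55     129                -55
EE      235       0       0                235

180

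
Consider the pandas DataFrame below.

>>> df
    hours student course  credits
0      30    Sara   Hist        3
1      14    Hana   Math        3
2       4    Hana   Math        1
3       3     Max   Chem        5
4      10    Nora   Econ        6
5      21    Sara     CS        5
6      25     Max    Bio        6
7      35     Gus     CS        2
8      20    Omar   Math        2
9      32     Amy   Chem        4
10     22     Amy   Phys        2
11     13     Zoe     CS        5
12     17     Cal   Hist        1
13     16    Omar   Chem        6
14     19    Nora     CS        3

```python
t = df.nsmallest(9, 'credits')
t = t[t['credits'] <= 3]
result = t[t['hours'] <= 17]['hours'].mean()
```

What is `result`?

take 9 rows with smallest credits:
    hours student course  credits
2       4    Hana   Math        1
12     17     Cal   Hist        1
7      35     Gus     CS        2
8      20    Omar   Math        2
10     22     Amy   Phys        2
0      30    Sara   Hist        3
1      14    Hana   Math        3
14     19    Nora     CS        3
9      32     Amy   Chem        4
filter rows where credits <= 3:
    hours student course  credits
2       4    Hana   Math        1
12     17     Cal   Hist        1
7      35     Gus     CS        2
8      20    Omar   Math        2
10     22     Amy   Phys        2
0      30    Sara   Hist        3
1      14    Hana   Math        3
14     19    Nora     CS        3
filter rows where hours <= 17:
    hours student course  credits
2       4    Hana   Math        1
12     17     Cal   Hist        1
1      14    Hana   Math        3
Taking the mean of column 'hours' gives 11.6666666667.

11.6666666667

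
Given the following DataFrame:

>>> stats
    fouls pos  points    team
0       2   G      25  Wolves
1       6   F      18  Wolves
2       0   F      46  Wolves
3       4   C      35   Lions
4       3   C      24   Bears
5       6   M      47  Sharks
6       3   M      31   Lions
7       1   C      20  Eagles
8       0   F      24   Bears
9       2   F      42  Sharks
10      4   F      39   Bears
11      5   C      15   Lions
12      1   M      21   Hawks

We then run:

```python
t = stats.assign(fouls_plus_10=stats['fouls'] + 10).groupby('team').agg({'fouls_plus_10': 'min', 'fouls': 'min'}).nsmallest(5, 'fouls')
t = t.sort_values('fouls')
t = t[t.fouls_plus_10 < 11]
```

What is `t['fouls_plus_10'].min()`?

add column fouls_plus_10 = stats['fouls'] + 10:
    fouls pos  points    team  fouls_plus_10
0       2   G      25  Wolves             12
1       6   F      18  Wolves             16
2       0   F      46  Wolves             10
3       4   C      35   Lions             14
4       3   C      24   Bears             13
5       6   M      47  Sharks             16
6       3   M      31   Lions             13
7       1   C      20  Eagles             11
8       0   F      24   Bears             10
9       2   F      42  Sharks             12
10      4   F      39   Bears             14
11      5   C      15   Lions             15
12      1   M      21   Hawks             11
group by team: min(fouls_plus_10), min(fouls):
        fouls_plus_10  fouls
team                        
Bears              10      0
Eagles             11      1
Hawks              11      1
Lions              13      3
Sharks             12      2
Wolves             10      0
take 5 rows with smallest fouls:
        fouls_plus_10  fouls
team                        
Bears              10      0
Wolves             10      0
Eagles             11      1
Hawks              11      1
Sharks             12      2
sort by fouls:
        fouls_plus_10  fouls
team                        
Bears              10      0
Wolves             10      0
Eagles             11      1
Hawks              11      1
Sharks             12      2
filter rows where fouls_plus_10 < 11:
        fouls_plus_10  fouls
team                        
Bears              10      0
Wolves             10      0
The min of column 'fouls_plus_10' is 10.

10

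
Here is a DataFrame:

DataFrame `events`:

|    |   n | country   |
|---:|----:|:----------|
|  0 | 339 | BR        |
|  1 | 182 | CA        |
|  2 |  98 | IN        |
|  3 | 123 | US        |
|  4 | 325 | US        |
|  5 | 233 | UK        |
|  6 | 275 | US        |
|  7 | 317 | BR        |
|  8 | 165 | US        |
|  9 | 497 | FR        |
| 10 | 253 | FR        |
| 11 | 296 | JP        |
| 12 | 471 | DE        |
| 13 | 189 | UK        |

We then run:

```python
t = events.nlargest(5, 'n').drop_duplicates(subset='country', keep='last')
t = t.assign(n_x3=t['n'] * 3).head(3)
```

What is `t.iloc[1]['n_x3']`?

1413

take 5 rows with largest n:
      n country
9   497      FR
12  471      DE
0   339      BR
4   325      US
7   317      BR
drop duplicate country (keep=last):
      n country
9   497      FR
12  471      DE
4   325      US
7   317      BR
add column n_x3 = t['n'] * 3:
      n country  n_x3
9   497      FR  1491
12  471      DE  1413
4   325      US   975
7   317      BR   951
take first 3 rows:
      n country  n_x3
9   497      FR  1491
12  471      DE  1413
4   325      US   975
Finally, value at position 1, column 'n_x3' = 1413.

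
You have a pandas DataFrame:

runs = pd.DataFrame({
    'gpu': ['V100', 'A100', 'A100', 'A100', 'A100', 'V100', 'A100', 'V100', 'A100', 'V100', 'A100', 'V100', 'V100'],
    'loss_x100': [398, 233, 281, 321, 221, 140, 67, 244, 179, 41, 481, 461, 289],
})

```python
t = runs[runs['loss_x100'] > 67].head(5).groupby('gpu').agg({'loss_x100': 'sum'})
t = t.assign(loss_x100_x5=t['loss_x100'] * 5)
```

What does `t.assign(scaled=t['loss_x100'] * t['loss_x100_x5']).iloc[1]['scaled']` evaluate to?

792020

filter rows where loss_x100 > 67:
     gpu  loss_x100
0   V100        398
1   A100        233
2   A100        281
3   A100        321
4   A100        221
5   V100        140
7   V100        244
8   A100        179
10  A100        481
11  V100        461
12  V100        289
take first 5 rows:
    gpu  loss_x100
0  V100        398
1  A100        233
2  A100        281
3  A100        321
4  A100        221
group by gpu, sum of loss_x100:
      loss_x100
gpu            
A100       1056
V100        398
add column loss_x100_x5 = t['loss_x100'] * 5:
      loss_x100  loss_x100_x5
gpu                          
A100       1056          5280
V100        398          1990
add column scaled = t['loss_x100'] * t['loss_x100_x5']:
      loss_x100  loss_x100_x5   scaled
gpu                                   
A100       1056          5280  5575680
V100        398          1990   792020
value at position 1, column 'scaled' → 792020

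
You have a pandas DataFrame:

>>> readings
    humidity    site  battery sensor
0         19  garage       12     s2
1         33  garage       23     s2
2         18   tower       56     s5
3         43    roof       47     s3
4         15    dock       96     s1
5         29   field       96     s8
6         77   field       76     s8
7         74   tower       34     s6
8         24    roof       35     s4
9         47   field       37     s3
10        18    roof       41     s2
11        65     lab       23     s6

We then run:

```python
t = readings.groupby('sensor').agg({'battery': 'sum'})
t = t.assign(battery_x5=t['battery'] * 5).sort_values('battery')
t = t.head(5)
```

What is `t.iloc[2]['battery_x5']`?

285

group by sensor, sum of battery:
        battery
sensor         
s1           96
s2           76
s3           84
s4           35
s5           56
s6           57
s8          172
add column battery_x5 = t['battery'] * 5:
        battery  battery_x5
sensor                     
s1           96         480
s2           76         380
s3           84         420
s4           35         175
s5           56         280
s6           57         285
s8          172         860
sort by battery:
        battery  battery_x5
sensor                     
s4           35         175
s5           56         280
s6           57         285
s2           76         380
s3           84         420
s1           96         480
s8          172         860
take first 5 rows:
        battery  battery_x5
sensor                     
s4           35         175
s5           56         280
s6           57         285
s2           76         380
s3           84         420
Reading off the value at position 2, column 'battery_x5', we get 285.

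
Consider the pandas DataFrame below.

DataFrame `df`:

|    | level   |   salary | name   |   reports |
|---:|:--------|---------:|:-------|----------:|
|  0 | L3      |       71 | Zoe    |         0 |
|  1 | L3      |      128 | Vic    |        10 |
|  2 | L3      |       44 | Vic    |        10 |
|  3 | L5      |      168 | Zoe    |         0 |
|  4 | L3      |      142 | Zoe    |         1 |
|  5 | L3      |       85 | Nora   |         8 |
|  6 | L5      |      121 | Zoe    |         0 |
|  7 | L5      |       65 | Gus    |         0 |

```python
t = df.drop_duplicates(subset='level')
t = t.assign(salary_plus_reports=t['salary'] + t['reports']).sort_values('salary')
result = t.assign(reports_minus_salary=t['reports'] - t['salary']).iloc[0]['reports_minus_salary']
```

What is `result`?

-71

drop duplicate level (keep=first):
  level  salary name  reports
0    L3      71  Zoe        0
3    L5     168  Zoe        0
add column salary_plus_reports = t['salary'] + t['reports']:
  level  salary name  reports  salary_plus_reports
0    L3      71  Zoe        0                   71
3    L5     168  Zoe        0                  168
sort by salary:
  level  salary name  reports  salary_plus_reports
0    L3      71  Zoe        0                   71
3    L5     168  Zoe        0                  168
add column reports_minus_salary = t['reports'] - t['salary']:
  level  salary name  reports  salary_plus_reports  reports_minus_salary
0    L3      71  Zoe        0                   71                   -71
3    L5     168  Zoe        0                  168                  -168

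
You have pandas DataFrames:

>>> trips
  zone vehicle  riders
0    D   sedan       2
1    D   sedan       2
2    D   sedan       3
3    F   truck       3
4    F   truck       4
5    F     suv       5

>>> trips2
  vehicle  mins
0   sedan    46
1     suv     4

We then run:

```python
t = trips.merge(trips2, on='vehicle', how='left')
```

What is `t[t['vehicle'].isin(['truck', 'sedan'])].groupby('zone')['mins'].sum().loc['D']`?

138.0

merge on 'vehicle' (how='left') → 6 rows:
  zone vehicle  riders  mins
0    D   sedan       2  46.0
1    D   sedan       2  46.0
2    D   sedan       3  46.0
3    F   truck       3   NaN
4    F   truck       4   NaN
5    F     suv       5   4.0
filter rows where vehicle in ['truck', 'sedan']:
  zone vehicle  riders  mins
0    D   sedan       2  46.0
1    D   sedan       2  46.0
2    D   sedan       3  46.0
3    F   truck       3   NaN
4    F   truck       4   NaN
group by zone, sum of mins:
zone
D    138.0
F      0.0
Name: mins, dtype: float64
The value at index 'D' is 138.0.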